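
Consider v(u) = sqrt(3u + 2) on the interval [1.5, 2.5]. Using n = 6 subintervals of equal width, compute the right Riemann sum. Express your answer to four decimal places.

Δu = (2.5 − 1.5)/6 = 1/6.
Right endpoints: 5/3, 11/6, 2, 13/6, 7/3, 2.5.
v(5/3) ≈ 2.6458, v(11/6) ≈ 2.7386, v(2) ≈ 2.8284, v(13/6) ≈ 2.9155, v(7/3) ≈ 3.0000, v(2.5) ≈ 3.0822.
Sum = Δu · [v(5/3) + v(11/6) + v(2) + ...].
Sum ≈ 2.8684.

2.8684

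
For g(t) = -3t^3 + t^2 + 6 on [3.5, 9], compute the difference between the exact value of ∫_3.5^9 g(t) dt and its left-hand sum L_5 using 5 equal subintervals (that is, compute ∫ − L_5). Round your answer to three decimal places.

Exact integral: ∫_3.5^9 g(t) dt ≈ -4546.49479.
L_5 = -3513.4825.
Error ≈ -4546.49479 − (-3513.4825) ≈ -1033.012.

-1033.012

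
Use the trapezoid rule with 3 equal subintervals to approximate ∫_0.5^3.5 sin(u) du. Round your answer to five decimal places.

1.66029

Δu = (3.5 − 0.5)/3 = 1.
f(0.5) ≈ 0.47943, f(1.5) ≈ 0.99749, f(2.5) ≈ 0.59847, f(3.5) ≈ -0.35078.
T_3 = (Δu/2)·[f(u_0) + 2f(u_1) + 2f(u_2) + f(u_3)].
Sum ≈ 1.66029.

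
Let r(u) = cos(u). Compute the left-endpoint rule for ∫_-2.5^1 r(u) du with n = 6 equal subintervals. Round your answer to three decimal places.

Δu = (1 − (-2.5))/6 = 7/12.
Left endpoints: -2.5, -23/12, -4/3, -0.75, -1/6, 5/12.
r(-2.5) ≈ -0.801, r(-23/12) ≈ -0.339, r(-4/3) ≈ 0.235, r(-0.75) ≈ 0.732, r(-1/6) ≈ 0.986, r(5/12) ≈ 0.914.
Sum = Δu · [r(-2.5) + r(-23/12) + r(-4/3) + ...].
Sum ≈ 1.008.

1.008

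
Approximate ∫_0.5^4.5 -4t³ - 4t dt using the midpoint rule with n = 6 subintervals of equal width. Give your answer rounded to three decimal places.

Δt = (4.5 − 0.5)/6 = 2/3.
Midpoints: 5/6, 1.5, 13/6, 17/6, 3.5, 25/6.
f(5/6) = -305/54, f(1.5) = -19.5, f(13/6) = -2665/54, f(17/6) = -5525/54, f(3.5) = -185.5, f(25/6) = -16525/54.
Sum = Δt · [f(5/6) + f(1.5) + f(13/6) + ...].
Sum ≈ -445.556.

-445.556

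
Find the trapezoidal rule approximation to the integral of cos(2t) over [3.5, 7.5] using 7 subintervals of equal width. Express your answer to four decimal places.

Δt = (7.5 − 3.5)/7 = 4/7.
f(3.5) ≈ 0.7539, f(57/14) ≈ -0.2849, f(65/14) ≈ -0.9903, f(73/14) ≈ -0.5371, f(81/14) ≈ 0.5446, f(89/14) ≈ 0.9891, f(97/14) ≈ 0.2764, f(7.5) ≈ -0.7597.
T_7 = (Δt/2)·[f(t_0) + 2f(t_1) + ... + 2f(t_{6}) + f(t_7)].
Sum ≈ -0.0030.

-0.0030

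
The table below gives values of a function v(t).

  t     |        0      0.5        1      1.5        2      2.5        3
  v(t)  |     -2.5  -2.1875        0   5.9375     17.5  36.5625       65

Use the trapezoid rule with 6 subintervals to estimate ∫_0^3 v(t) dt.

Δt = 0.5.
T_6 = (0.5/2)·[(-2.5) + 2·(-2.1875) + 2·0 + 2·5.9375 + 2·17.5 + 2·36.5625 + 65] = 44.53125.

44.53125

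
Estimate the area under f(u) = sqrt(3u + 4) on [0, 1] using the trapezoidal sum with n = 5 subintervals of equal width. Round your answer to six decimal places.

2.337226

Δu = (1 − 0)/5 = 0.2.
f(0) ≈ 2.000000, f(0.2) ≈ 2.144761, f(0.4) ≈ 2.280351, f(0.6) ≈ 2.408319, f(0.8) ≈ 2.529822, f(1) ≈ 2.645751.
T_5 = (Δu/2)·[f(u_0) + 2f(u_1) + ... + 2f(u_{4}) + f(u_5)].
Sum ≈ 2.337226.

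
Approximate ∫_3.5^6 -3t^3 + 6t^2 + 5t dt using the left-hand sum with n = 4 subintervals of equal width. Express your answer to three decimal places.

Δt = (6 − 3.5)/4 = 0.625.
Left endpoints: 3.5, 4.125, 4.75, 5.375.
f(3.5) = -37.625, f(4.125) = -44979/512, f(4.75) = -162.390625, f(5.375) = -136009/512.
Sum = Δt · [f(3.5) + f(4.125) + f(4.75) + f(5.375)].
Sum ≈ -345.942.

-345.942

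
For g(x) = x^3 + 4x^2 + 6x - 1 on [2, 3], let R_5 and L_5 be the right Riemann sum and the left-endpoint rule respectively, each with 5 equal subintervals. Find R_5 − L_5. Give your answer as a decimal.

9

R_5 = 60.16.
L_5 = 51.16.
R_5 − L_5 = 9.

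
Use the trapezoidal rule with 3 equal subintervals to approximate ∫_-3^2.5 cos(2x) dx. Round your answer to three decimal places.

Δx = (2.5 − (-3))/3 = 11/6.
f(-3) ≈ 0.960, f(-7/6) ≈ -0.691, f(2/3) ≈ 0.235, f(2.5) ≈ 0.284.
T_3 = (Δx/2)·[f(x_0) + 2f(x_1) + 2f(x_2) + f(x_3)].
Sum ≈ 0.305.

0.305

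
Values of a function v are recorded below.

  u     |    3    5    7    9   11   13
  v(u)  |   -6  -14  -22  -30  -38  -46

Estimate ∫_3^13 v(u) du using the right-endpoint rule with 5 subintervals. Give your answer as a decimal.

-300

Δu = 2.
Sum = 2·[(-14) + (-22) + (-30) + (-38) + (-46)] = -300.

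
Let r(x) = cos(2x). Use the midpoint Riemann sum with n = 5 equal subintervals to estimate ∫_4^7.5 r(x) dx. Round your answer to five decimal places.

Δx = (7.5 − 4)/5 = 0.7.
Midpoints: 4.35, 5.05, 5.75, 6.45, 7.15.
r(4.35) ≈ -0.74865, r(5.05) ≈ -0.78057, r(5.75) ≈ 0.48330, r(6.45) ≈ 0.94486, r(7.15) ≈ -0.16211.
Sum = Δx · [r(4.35) + r(5.05) + r(5.75) + r(6.45) + r(7.15)].
Sum ≈ -0.18422.

-0.18422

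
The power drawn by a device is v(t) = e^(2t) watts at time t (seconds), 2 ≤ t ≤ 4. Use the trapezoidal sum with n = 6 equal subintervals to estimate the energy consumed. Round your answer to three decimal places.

Δt = (4 − 2)/6 = 1/3.
v(2) ≈ 54.598, v(7/3) ≈ 106.343, v(8/3) ≈ 207.127, v(3) ≈ 403.429, v(10/3) ≈ 785.772, v(11/3) ≈ 1530.475, v(4) ≈ 2980.958.
T_6 = (Δt/2)·[v(t_0) + 2v(t_1) + ... + 2v(t_{5}) + v(t_6)].
Sum ≈ 1516.975.

1516.975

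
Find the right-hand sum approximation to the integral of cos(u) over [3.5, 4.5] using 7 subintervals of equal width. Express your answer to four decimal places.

-0.5738

Δu = (4.5 − 3.5)/7 = 1/7.
Right endpoints: 51/14, 53/14, 55/14, 57/14, 59/14, 61/14, 4.5.
f(51/14) ≈ -0.8770, f(53/14) ≈ -0.7996, f(55/14) ≈ -0.7060, f(57/14) ≈ -0.5980, f(59/14) ≈ -0.4778, f(61/14) ≈ -0.3478, f(4.5) ≈ -0.2108.
Sum = Δu · [f(51/14) + f(53/14) + f(55/14) + ...].
Sum ≈ -0.5738.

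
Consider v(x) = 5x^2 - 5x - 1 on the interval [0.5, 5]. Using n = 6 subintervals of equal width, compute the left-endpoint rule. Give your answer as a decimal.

105.890625

Δx = (5 − 0.5)/6 = 0.75.
Left endpoints: 0.5, 1.25, 2, 2.75, 3.5, 4.25.
v(0.5) = -2.25, v(1.25) = 0.5625, v(2) = 9, v(2.75) = 23.0625, v(3.5) = 42.75, v(4.25) = 68.0625.
Sum = Δx · [v(0.5) + v(1.25) + v(2) + ...].
Sum = 105.890625.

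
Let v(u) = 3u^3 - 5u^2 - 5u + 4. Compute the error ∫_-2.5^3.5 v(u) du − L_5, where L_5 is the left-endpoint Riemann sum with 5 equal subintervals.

70.02

Exact integral: ∫_-2.5^3.5 v(u) du = -5.25.
L_5 = -75.27.
Error = -5.25 − (-75.27) = 70.02.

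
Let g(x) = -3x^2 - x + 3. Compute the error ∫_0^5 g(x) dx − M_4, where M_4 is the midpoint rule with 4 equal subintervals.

Exact integral: ∫_0^5 g(x) dx = -122.5.
M_4 = -120.546875.
Error = -122.5 − (-120.546875) = -1.953125.

-1.953125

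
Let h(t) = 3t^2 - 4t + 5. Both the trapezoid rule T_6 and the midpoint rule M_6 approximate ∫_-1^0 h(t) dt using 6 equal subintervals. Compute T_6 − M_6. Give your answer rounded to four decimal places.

T_6 ≈ 8.013889.
M_6 ≈ 7.993056.
T_6 − M_6 ≈ 0.0208.

0.0208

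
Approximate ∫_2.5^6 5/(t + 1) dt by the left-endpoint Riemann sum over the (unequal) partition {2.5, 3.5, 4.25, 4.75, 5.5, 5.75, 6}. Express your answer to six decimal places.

3.767762

Subinterval widths: 1, 0.75, 0.5, 0.75, 0.25, 0.25.
Left endpoints: 2.5, 3.5, 4.25, 4.75, 5.5, 5.75.
f(2.5) = 10/7, f(3.5) = 10/9, f(4.25) = 20/21, f(4.75) = 20/23, f(5.5) = 10/13, f(5.75) = 20/27.
Sum = Σ Δt_i · f(t_i).
Sum ≈ 3.767762.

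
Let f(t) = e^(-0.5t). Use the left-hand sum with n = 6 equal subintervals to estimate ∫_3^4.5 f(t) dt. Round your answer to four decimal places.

0.2505

Δt = (4.5 − 3)/6 = 0.25.
Left endpoints: 3, 3.25, 3.5, 3.75, 4, 4.25.
f(3) ≈ 0.2231, f(3.25) ≈ 0.1969, f(3.5) ≈ 0.1738, f(3.75) ≈ 0.1534, f(4) ≈ 0.1353, f(4.25) ≈ 0.1194.
Sum = Δt · [f(3) + f(3.25) + f(3.5) + ...].
Sum ≈ 0.2505.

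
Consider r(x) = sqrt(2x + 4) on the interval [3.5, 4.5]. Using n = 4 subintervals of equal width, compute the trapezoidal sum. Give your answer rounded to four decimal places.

3.4630

Δx = (4.5 − 3.5)/4 = 0.25.
r(3.5) ≈ 3.3166, r(3.75) ≈ 3.3912, r(4) ≈ 3.4641, r(4.25) ≈ 3.5355, r(4.5) ≈ 3.6056.
T_4 = (Δx/2)·[r(x_0) + 2r(x_1) + 2r(x_2) + 2r(x_3) + r(x_4)].
Sum ≈ 3.4630.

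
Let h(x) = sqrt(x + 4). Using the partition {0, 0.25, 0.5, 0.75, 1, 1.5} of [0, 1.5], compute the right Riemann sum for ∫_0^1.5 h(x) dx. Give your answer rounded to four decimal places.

3.3222

Subinterval widths: 0.25, 0.25, 0.25, 0.25, 0.5.
Right endpoints: 0.25, 0.5, 0.75, 1, 1.5.
h(0.25) ≈ 2.0616, h(0.5) ≈ 2.1213, h(0.75) ≈ 2.1794, h(1) ≈ 2.2361, h(1.5) ≈ 2.3452.
Sum = Σ Δx_i · h(x_i).
Sum ≈ 3.3222.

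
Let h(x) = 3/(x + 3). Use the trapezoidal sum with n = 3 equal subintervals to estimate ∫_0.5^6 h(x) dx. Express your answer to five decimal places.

Δx = (6 − 0.5)/3 = 11/6.
h(0.5) = 6/7, h(7/3) = 0.5625, h(25/6) = 18/43, h(6) = 1/3.
T_3 = (Δx/2)·[h(x_0) + 2h(x_1) + 2h(x_2) + h(x_3)].
Sum ≈ 2.88996.

2.88996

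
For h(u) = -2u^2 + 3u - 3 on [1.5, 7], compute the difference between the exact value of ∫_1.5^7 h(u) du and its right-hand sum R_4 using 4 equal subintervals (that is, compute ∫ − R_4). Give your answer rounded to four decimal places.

56.4036

Exact integral: ∫_1.5^7 h(u) du ≈ -172.791667.
R_4 = -229.1953125.
Error ≈ -172.791667 − (-229.1953125) ≈ 56.4036.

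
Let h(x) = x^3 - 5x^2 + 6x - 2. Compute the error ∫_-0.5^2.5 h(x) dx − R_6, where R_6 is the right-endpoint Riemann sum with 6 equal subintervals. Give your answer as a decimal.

Exact integral: ∫_-0.5^2.5 h(x) dx = -4.5.
R_6 = -3.8125.
Error = -4.5 − (-3.8125) = -0.6875.

-0.6875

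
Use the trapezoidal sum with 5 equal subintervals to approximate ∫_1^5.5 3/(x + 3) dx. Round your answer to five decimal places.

Δx = (5.5 − 1)/5 = 0.9.
f(1) = 0.75, f(1.9) = 30/49, f(2.8) = 15/29, f(3.7) = 30/67, f(4.6) = 15/38, f(5.5) = 6/17.
T_5 = (Δx/2)·[f(x_0) + 2f(x_1) + ... + 2f(x_{4}) + f(x_5)].
Sum ≈ 2.27111.

2.27111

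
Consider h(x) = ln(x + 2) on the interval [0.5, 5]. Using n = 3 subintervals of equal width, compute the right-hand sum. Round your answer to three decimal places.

Δx = (5 − 0.5)/3 = 1.5.
Right endpoints: 2, 3.5, 5.
h(2) ≈ 1.386, h(3.5) ≈ 1.705, h(5) ≈ 1.946.
Sum = Δx · [h(2) + h(3.5) + h(5)].
Sum ≈ 7.555.

7.555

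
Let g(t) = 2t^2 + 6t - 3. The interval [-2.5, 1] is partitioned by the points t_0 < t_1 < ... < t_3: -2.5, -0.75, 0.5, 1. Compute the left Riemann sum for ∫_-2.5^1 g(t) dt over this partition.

-17.34375

Subinterval widths: 1.75, 1.25, 0.5.
Left endpoints: -2.5, -0.75, 0.5.
g(-2.5) = -5.5, g(-0.75) = -6.375, g(0.5) = 0.5.
Sum = Σ Δt_i · g(t_i).
Sum = -17.34375.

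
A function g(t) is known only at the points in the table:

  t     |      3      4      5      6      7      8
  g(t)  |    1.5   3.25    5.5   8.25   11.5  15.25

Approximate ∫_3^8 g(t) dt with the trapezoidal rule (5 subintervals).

36.875

Δt = 1.
T_5 = (1/2)·[1.5 + 2·3.25 + 2·5.5 + 2·8.25 + 2·11.5 + 15.25] = 36.875.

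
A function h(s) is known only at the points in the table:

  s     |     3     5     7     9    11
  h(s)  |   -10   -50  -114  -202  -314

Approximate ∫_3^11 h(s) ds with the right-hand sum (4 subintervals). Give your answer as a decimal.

-1360

Δs = 2.
Sum = 2·[(-50) + (-114) + (-202) + (-314)] = -1360.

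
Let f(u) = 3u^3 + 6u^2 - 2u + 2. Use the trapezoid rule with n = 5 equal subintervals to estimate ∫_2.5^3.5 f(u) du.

133.97

Δu = (3.5 − 2.5)/5 = 0.2.
f(2.5) = 81.375, f(2.7) = 99.389, f(2.9) = 119.827, f(3.1) = 142.833, f(3.3) = 168.551, f(3.5) = 197.125.
T_5 = (Δu/2)·[f(u_0) + 2f(u_1) + ... + 2f(u_{4}) + f(u_5)].
Sum = 133.97.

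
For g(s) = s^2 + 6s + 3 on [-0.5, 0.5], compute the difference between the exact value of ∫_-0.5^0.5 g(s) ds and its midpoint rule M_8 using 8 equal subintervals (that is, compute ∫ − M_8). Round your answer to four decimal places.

Exact integral: ∫_-0.5^0.5 g(s) ds ≈ 3.083333.
M_8 = 3.08203125.
Error ≈ 3.083333 − 3.08203125 ≈ 0.0013.

0.0013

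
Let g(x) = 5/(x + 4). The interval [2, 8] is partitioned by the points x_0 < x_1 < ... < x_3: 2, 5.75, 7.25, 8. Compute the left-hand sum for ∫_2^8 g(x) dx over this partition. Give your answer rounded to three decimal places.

4.228

Subinterval widths: 3.75, 1.5, 0.75.
Left endpoints: 2, 5.75, 7.25.
g(2) = 5/6, g(5.75) = 20/39, g(7.25) = 4/9.
Sum = Σ Δx_i · g(x_i).
Sum ≈ 4.228.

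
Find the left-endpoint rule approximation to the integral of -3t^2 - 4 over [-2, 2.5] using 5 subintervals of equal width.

-40.41

Δt = (2.5 − (-2))/5 = 0.9.
Left endpoints: -2, -1.1, -0.2, 0.7, 1.6.
f(-2) = -16, f(-1.1) = -7.63, f(-0.2) = -4.12, f(0.7) = -5.47, f(1.6) = -11.68.
Sum = Δt · [f(-2) + f(-1.1) + f(-0.2) + f(0.7) + f(1.6)].
Sum = -40.41.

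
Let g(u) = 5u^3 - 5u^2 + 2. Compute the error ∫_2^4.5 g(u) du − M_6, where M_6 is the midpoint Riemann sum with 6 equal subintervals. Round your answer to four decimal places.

Exact integral: ∫_2^4.5 g(u) du ≈ 359.036458.
M_6 ≈ 357.454065.
Error ≈ 359.036458 − 357.454065 ≈ 1.5824.

1.5824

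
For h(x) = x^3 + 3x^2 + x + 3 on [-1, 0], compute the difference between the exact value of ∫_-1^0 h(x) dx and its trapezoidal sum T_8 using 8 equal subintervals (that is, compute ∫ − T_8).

-0.00390625

Exact integral: ∫_-1^0 h(x) dx = 3.25.
T_8 = 3.25390625.
Error = 3.25 − 3.25390625 = -0.00390625.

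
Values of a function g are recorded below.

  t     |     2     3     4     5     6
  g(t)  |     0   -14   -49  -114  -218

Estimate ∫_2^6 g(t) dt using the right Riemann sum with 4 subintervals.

-395

Δt = 1.
Sum = 1·[(-14) + (-49) + (-114) + (-218)] = -395.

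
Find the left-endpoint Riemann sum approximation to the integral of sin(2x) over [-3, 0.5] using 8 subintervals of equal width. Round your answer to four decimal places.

0.0734

Δx = (0.5 − (-3))/8 = 0.4375.
Left endpoints: -3, -2.5625, -2.125, -1.6875, -1.25, -0.8125, -0.375, 0.0625.
f(-3) ≈ 0.2794, f(-2.5625) ≈ 0.9161, f(-2.125) ≈ 0.8950, f(-1.6875) ≈ 0.2313, f(-1.25) ≈ -0.5985, f(-0.8125) ≈ -0.9985, f(-0.375) ≈ -0.6816, f(0.0625) ≈ 0.1247.
Sum = Δx · [f(-3) + f(-2.5625) + f(-2.125) + ...].
Sum ≈ 0.0734.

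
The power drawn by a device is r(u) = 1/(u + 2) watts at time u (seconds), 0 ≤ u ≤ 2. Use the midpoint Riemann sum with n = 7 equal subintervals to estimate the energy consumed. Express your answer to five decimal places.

Δu = (2 − 0)/7 = 2/7.
Midpoints: 1/7, 3/7, 5/7, 1, 9/7, 11/7, 13/7.
r(1/7) = 7/15, r(3/7) = 7/17, r(5/7) = 7/19, r(1) = 1/3, r(9/7) = 7/23, r(11/7) = 0.28, r(13/7) = 7/27.
Sum = Δu · [r(1/7) + r(3/7) + r(5/7) + ...].
Sum ≈ 0.69251.

0.69251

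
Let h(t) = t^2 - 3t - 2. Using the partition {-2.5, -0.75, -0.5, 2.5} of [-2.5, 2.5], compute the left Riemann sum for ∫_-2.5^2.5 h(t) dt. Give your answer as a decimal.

20.015625

Subinterval widths: 1.75, 0.25, 3.
Left endpoints: -2.5, -0.75, -0.5.
h(-2.5) = 11.75, h(-0.75) = 0.8125, h(-0.5) = -0.25.
Sum = Σ Δt_i · h(t_i).
Sum = 20.015625.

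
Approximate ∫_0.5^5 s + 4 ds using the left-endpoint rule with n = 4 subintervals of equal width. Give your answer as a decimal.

Δs = (5 − 0.5)/4 = 1.125.
Left endpoints: 0.5, 1.625, 2.75, 3.875.
f(0.5) = 4.5, f(1.625) = 5.625, f(2.75) = 6.75, f(3.875) = 7.875.
Sum = Δs · [f(0.5) + f(1.625) + f(2.75) + f(3.875)].
Sum = 27.84375.

27.84375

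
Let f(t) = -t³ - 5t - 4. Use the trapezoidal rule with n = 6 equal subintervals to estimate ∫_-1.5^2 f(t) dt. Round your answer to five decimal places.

-21.25825

Δt = (2 − (-1.5))/6 = 7/12.
f(-1.5) = 6.875, f(-11/12) = 2339/1728, f(-1/3) = -62/27, f(0.25) = -5.265625, f(5/6) = -1889/216, f(17/12) = -24065/1728, f(2) = -22.
T_6 = (Δt/2)·[f(t_0) + 2f(t_1) + ... + 2f(t_{5}) + f(t_6)].
Sum ≈ -21.25825.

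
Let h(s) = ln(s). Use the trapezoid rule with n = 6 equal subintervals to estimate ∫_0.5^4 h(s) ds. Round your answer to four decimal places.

Δs = (4 − 0.5)/6 = 7/12.
h(0.5) ≈ -0.6931, h(13/12) ≈ 0.0800, h(5/3) ≈ 0.5108, h(2.25) ≈ 0.8109, h(17/6) ≈ 1.0415, h(41/12) ≈ 1.2287, h(4) ≈ 1.3863.
T_6 = (Δs/2)·[h(s_0) + 2h(s_1) + ... + 2h(s_{5}) + h(s_6)].
Sum ≈ 2.3441.

2.3441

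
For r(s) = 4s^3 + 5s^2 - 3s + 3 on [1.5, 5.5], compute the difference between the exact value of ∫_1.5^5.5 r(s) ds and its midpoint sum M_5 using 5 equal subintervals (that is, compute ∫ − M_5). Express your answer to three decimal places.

10.027

Exact integral: ∫_1.5^5.5 r(s) ds ≈ 1151.66667.
M_5 = 1141.64.
Error ≈ 1151.66667 − 1141.64 ≈ 10.027.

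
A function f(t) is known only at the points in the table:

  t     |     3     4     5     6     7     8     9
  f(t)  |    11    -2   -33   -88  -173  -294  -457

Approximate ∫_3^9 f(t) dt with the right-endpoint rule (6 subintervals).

-1047

Δt = 1.
Sum = 1·[(-2) + (-33) + (-88) + (-173) + (-294) + (-457)] = -1047.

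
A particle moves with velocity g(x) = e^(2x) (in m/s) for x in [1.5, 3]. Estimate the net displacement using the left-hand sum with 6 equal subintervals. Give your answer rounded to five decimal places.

Δx = (3 − 1.5)/6 = 0.25.
Left endpoints: 1.5, 1.75, 2, 2.25, 2.5, 2.75.
g(1.5) ≈ 20.08554, g(1.75) ≈ 33.11545, g(2) ≈ 54.59815, g(2.25) ≈ 90.01713, g(2.5) ≈ 148.41316, g(2.75) ≈ 244.69193.
Sum = Δx · [g(1.5) + g(1.75) + g(2) + ...].
Sum ≈ 147.73034.

147.73034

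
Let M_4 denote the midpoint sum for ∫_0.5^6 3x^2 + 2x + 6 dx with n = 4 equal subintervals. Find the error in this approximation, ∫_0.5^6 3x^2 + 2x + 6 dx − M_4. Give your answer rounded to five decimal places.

2.59961

Exact integral: ∫_0.5^6 f(x) dx = 284.625.
M_4 ≈ 282.0253906.
Error ≈ 284.625 − 282.0253906 ≈ 2.59961.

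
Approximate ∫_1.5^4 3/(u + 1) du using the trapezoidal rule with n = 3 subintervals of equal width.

2.1

Δu = (4 − 1.5)/3 = 5/6.
f(1.5) = 1.2, f(7/3) = 0.9, f(19/6) = 0.72, f(4) = 0.6.
T_3 = (Δu/2)·[f(u_0) + 2f(u_1) + 2f(u_2) + f(u_3)].
Sum = 2.1.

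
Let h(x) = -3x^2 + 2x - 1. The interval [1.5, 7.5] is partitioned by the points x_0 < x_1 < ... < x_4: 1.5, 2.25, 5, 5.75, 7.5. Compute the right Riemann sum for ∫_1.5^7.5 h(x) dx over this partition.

-527.59375

Subinterval widths: 0.75, 2.75, 0.75, 1.75.
Right endpoints: 2.25, 5, 5.75, 7.5.
h(2.25) = -11.6875, h(5) = -66, h(5.75) = -88.6875, h(7.5) = -154.75.
Sum = Σ Δx_i · h(x_i).
Sum = -527.59375.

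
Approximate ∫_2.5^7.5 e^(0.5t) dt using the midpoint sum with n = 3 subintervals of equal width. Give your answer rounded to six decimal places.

75.847682

Δt = (7.5 − 2.5)/3 = 5/3.
Midpoints: 10/3, 5, 20/3.
f(10/3) ≈ 5.294490, f(5) ≈ 12.182494, f(20/3) ≈ 28.031625.
Sum = Δt · [f(10/3) + f(5) + f(20/3)].
Sum ≈ 75.847682.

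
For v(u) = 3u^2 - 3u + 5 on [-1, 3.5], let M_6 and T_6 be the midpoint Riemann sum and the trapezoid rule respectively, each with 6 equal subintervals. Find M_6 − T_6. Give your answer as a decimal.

M_6 = 48.8671875.
T_6 = 50.765625.
M_6 − T_6 = -1.8984375.

-1.8984375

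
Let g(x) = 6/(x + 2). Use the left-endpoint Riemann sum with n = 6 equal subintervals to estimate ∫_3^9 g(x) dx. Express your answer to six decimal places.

5.073810

Δx = (9 − 3)/6 = 1.
Left endpoints: 3, 4, 5, 6, 7, 8.
g(3) = 1.2, g(4) = 1, g(5) = 6/7, g(6) = 0.75, g(7) = 2/3, g(8) = 0.6.
Sum = Δx · [g(3) + g(4) + g(5) + ...].
Sum ≈ 5.073810.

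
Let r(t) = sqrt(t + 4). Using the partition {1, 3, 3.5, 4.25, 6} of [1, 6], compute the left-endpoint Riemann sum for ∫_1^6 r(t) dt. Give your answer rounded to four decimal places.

12.8755

Subinterval widths: 2, 0.5, 0.75, 1.75.
Left endpoints: 1, 3, 3.5, 4.25.
r(1) ≈ 2.2361, r(3) ≈ 2.6458, r(3.5) ≈ 2.7386, r(4.25) ≈ 2.8723.
Sum = Σ Δt_i · r(t_i).
Sum ≈ 12.8755.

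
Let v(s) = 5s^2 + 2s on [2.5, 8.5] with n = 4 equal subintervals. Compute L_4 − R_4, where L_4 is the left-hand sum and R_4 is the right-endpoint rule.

L_4 = 818.25.
R_4 = 1331.25.
L_4 − R_4 = -513.

-513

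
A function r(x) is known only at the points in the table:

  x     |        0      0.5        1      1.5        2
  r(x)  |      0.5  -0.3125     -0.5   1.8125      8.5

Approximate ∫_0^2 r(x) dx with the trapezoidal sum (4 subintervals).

2.75

Δx = 0.5.
T_4 = (0.5/2)·[0.5 + 2·(-0.3125) + 2·(-0.5) + 2·1.8125 + 8.5] = 2.75.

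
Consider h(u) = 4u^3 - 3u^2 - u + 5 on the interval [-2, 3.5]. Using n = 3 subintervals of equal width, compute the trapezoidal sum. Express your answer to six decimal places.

Δu = (3.5 − (-2))/3 = 11/6.
h(-2) = -37, h(-1/6) = 547/108, h(5/3) = 365/27, h(3.5) = 136.25.
T_3 = (Δu/2)·[h(u_0) + 2h(u_1) + 2h(u_2) + h(u_3)].
Sum ≈ 125.048611.

125.048611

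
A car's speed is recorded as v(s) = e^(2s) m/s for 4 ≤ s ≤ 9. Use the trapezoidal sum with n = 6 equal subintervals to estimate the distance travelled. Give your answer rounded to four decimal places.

Δs = (9 − 4)/6 = 5/6.
v(4) ≈ 2980.9580, v(29/6) ≈ 15782.6524, v(17/3) ≈ 83561.0961, v(6.5) ≈ 442413.3920, v(22/3) ≈ 2342353.3022, v(49/6) ≈ 12401566.2531, v(9) ≈ 65659969.1373.
T_6 = (Δs/2)·[v(s_0) + 2v(s_1) + ... + 2v(s_{5}) + v(s_6)].
Sum ≈ 40097626.4529.

40097626.4529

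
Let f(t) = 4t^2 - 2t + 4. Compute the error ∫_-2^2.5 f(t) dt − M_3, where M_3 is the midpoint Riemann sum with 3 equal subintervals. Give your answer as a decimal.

3.375

Exact integral: ∫_-2^2.5 f(t) dt = 47.25.
M_3 = 43.875.
Error = 47.25 − 43.875 = 3.375.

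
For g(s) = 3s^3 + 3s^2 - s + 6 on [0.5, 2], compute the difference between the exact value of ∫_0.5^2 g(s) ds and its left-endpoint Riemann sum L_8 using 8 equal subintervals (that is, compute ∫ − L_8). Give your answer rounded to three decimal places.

Exact integral: ∫_0.5^2 g(s) ds = 26.953125.
L_8 ≈ 23.94946.
Error ≈ 26.953125 − 23.94946 ≈ 3.004.

3.004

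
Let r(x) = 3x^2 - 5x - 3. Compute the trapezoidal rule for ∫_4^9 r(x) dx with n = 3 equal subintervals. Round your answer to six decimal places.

Δx = (9 − 4)/3 = 5/3.
r(4) = 25, r(17/3) = 65, r(22/3) = 365/3, r(9) = 195.
T_3 = (Δx/2)·[r(x_0) + 2r(x_1) + 2r(x_2) + r(x_3)].
Sum ≈ 494.444444.

494.444444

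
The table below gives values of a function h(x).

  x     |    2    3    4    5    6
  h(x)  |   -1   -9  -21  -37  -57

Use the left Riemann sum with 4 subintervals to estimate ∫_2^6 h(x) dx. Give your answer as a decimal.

-68

Δx = 1.
Sum = 1·[(-1) + (-9) + (-21) + (-37)] = -68.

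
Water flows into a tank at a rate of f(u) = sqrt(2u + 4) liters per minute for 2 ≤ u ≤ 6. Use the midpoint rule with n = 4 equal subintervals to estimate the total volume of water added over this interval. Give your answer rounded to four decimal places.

13.7952

Δu = (6 − 2)/4 = 1.
Midpoints: 2.5, 3.5, 4.5, 5.5.
f(2.5) ≈ 3.0000, f(3.5) ≈ 3.3166, f(4.5) ≈ 3.6056, f(5.5) ≈ 3.8730.
Sum = Δu · [f(2.5) + f(3.5) + f(4.5) + f(5.5)].
Sum ≈ 13.7952.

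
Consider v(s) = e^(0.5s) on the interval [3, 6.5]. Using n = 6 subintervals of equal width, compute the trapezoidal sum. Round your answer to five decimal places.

Δs = (6.5 − 3)/6 = 7/12.
v(3) ≈ 4.48169, v(43/12) ≈ 5.99944, v(25/6) ≈ 8.03119, v(4.75) ≈ 10.75101, v(16/3) ≈ 14.39192, v(71/12) ≈ 19.26584, v(6.5) ≈ 25.79034.
T_6 = (Δs/2)·[v(s_0) + 2v(s_1) + ... + 2v(s_{5}) + v(s_6)].
Sum ≈ 42.91899.

42.91899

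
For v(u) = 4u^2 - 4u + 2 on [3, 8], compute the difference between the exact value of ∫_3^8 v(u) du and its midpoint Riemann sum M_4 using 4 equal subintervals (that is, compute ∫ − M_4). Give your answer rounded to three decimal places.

2.604

Exact integral: ∫_3^8 v(u) du ≈ 546.66667.
M_4 = 544.0625.
Error ≈ 546.66667 − 544.0625 ≈ 2.604.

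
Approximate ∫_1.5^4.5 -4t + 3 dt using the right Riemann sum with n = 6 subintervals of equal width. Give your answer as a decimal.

-30

Δt = (4.5 − 1.5)/6 = 0.5.
Right endpoints: 2, 2.5, 3, 3.5, 4, 4.5.
f(2) = -5, f(2.5) = -7, f(3) = -9, f(3.5) = -11, f(4) = -13, f(4.5) = -15.
Sum = Δt · [f(2) + f(2.5) + f(3) + ...].
Sum = -30.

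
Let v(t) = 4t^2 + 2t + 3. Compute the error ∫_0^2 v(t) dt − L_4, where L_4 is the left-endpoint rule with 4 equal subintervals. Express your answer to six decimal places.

Exact integral: ∫_0^2 v(t) dt ≈ 20.66666667.
L_4 = 16.
Error ≈ 20.66666667 − 16 ≈ 4.666667.

4.666667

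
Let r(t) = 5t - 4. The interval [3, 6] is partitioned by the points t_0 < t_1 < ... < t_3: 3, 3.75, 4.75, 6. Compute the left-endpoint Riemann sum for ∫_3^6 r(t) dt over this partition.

Subinterval widths: 0.75, 1, 1.25.
Left endpoints: 3, 3.75, 4.75.
r(3) = 11, r(3.75) = 14.75, r(4.75) = 19.75.
Sum = Σ Δt_i · r(t_i).
Sum = 47.6875.

47.6875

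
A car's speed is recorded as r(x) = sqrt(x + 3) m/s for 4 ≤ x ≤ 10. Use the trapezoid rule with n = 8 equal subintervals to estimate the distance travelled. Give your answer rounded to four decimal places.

Δx = (10 − 4)/8 = 0.75.
r(4) ≈ 2.6458, r(4.75) ≈ 2.7839, r(5.5) ≈ 2.9155, r(6.25) ≈ 3.0414, r(7) ≈ 3.1623, r(7.75) ≈ 3.2787, r(8.5) ≈ 3.3912, r(9.25) ≈ 3.5000, r(10) ≈ 3.6056.
T_8 = (Δx/2)·[r(x_0) + 2r(x_1) + ... + 2r(x_{7}) + r(x_8)].
Sum ≈ 18.8989.

18.8989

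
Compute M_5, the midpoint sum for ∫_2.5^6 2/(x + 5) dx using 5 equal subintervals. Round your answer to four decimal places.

0.7656

Δx = (6 − 2.5)/5 = 0.7.
Midpoints: 2.85, 3.55, 4.25, 4.95, 5.65.
f(2.85) = 40/157, f(3.55) = 40/171, f(4.25) = 8/37, f(4.95) = 40/199, f(5.65) = 40/213.
Sum = Δx · [f(2.85) + f(3.55) + f(4.25) + f(4.95) + f(5.65)].
Sum ≈ 0.7656.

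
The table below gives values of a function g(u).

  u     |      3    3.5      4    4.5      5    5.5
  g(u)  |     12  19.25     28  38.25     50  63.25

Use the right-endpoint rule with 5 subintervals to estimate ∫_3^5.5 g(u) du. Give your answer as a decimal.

Δu = 0.5.
Sum = 0.5·[19.25 + 28 + 38.25 + 50 + 63.25] = 99.375.

99.375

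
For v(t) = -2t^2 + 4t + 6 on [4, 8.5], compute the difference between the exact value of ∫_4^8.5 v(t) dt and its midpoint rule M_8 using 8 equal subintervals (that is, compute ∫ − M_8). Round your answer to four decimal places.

Exact integral: ∫_4^8.5 v(t) dt = -227.25.
M_8 ≈ -227.012695.
Error ≈ -227.25 − (-227.012695) ≈ -0.2373.

-0.2373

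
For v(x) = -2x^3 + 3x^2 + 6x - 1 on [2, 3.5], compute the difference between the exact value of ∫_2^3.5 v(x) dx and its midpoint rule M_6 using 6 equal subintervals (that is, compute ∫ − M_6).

-0.10546875

Exact integral: ∫_2^3.5 v(x) dx = -8.90625.
M_6 = -8.80078125.
Error = -8.90625 − (-8.80078125) = -0.10546875.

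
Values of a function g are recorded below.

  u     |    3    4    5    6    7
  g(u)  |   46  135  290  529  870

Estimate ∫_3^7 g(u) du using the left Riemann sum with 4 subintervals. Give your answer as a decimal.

1000

Δu = 1.
Sum = 1·[46 + 135 + 290 + 529] = 1000.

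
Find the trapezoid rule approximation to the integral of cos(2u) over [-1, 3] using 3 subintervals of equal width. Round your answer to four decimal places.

0.1016

Δu = (3 − (-1))/3 = 4/3.
f(-1) ≈ -0.4161, f(1/3) ≈ 0.7859, f(5/3) ≈ -0.9817, f(3) ≈ 0.9602.
T_3 = (Δu/2)·[f(u_0) + 2f(u_1) + 2f(u_2) + f(u_3)].
Sum ≈ 0.1016.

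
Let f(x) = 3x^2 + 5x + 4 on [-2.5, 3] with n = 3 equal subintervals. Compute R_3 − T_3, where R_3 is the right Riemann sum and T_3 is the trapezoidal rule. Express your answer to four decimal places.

32.7708

R_3 ≈ 113.513889.
T_3 ≈ 80.743056.
R_3 − T_3 ≈ 32.7708.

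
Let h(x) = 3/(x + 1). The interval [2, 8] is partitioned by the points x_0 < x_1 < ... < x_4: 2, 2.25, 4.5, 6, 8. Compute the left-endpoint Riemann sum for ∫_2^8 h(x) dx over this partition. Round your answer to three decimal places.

Subinterval widths: 0.25, 2.25, 1.5, 2.
Left endpoints: 2, 2.25, 4.5, 6.
h(2) = 1, h(2.25) = 12/13, h(4.5) = 6/11, h(6) = 3/7.
Sum = Σ Δx_i · h(x_i).
Sum ≈ 4.002.

4.002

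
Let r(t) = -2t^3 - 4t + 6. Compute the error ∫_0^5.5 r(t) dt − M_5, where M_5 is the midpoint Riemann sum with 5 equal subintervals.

-9.150625

Exact integral: ∫_0^5.5 r(t) dt = -485.03125.
M_5 = -475.880625.
Error = -485.03125 − (-475.880625) = -9.150625.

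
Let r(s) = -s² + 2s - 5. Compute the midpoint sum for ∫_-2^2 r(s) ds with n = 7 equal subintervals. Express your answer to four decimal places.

Δs = (2 − (-2))/7 = 4/7.
Midpoints: -12/7, -8/7, -4/7, 0, 4/7, 8/7, 12/7.
r(-12/7) = -557/49, r(-8/7) = -421/49, r(-4/7) = -317/49, r(0) = -5, r(4/7) = -205/49, r(8/7) = -197/49, r(12/7) = -221/49.
Sum = Δs · [r(-12/7) + r(-8/7) + r(-4/7) + ...].
Sum ≈ -25.2245.

-25.2245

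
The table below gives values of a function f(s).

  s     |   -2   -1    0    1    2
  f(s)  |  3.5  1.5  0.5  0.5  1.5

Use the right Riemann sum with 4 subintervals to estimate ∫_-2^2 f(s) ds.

4

Δs = 1.
Sum = 1·[1.5 + 0.5 + 0.5 + 1.5] = 4.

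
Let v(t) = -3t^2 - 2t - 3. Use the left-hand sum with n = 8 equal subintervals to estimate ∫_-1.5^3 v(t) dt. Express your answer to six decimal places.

-43.110352

Δt = (3 − (-1.5))/8 = 0.5625.
Left endpoints: -1.5, -0.9375, -0.375, 0.1875, 0.75, 1.3125, 1.875, 2.4375.
v(-1.5) = -6.75, v(-0.9375) = -3.76171875, v(-0.375) = -2.671875, v(0.1875) = -3.48046875, v(0.75) = -6.1875, v(1.3125) = -10.79296875, v(1.875) = -17.296875, v(2.4375) = -25.69921875.
Sum = Δt · [v(-1.5) + v(-0.9375) + v(-0.375) + ...].
Sum ≈ -43.110352.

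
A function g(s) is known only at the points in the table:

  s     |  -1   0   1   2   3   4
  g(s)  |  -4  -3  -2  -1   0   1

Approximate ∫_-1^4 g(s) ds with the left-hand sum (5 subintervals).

Δs = 1.
Sum = 1·[(-4) + (-3) + (-2) + (-1) + 0] = -10.

-10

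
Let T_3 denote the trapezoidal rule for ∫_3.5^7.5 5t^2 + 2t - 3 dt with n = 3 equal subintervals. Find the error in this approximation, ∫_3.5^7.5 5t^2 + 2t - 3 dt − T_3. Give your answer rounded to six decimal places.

Exact integral: ∫_3.5^7.5 f(t) dt ≈ 663.66666667.
T_3 ≈ 669.59259259.
Error ≈ 663.66666667 − 669.59259259 ≈ -5.925926.

-5.925926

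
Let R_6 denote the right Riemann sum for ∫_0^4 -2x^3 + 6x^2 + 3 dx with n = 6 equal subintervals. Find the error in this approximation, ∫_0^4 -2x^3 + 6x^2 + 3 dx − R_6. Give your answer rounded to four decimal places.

Exact integral: ∫_0^4 f(x) dx = 12.
R_6 ≈ -0.444444.
Error ≈ 12 − (-0.444444) ≈ 12.4444.

12.4444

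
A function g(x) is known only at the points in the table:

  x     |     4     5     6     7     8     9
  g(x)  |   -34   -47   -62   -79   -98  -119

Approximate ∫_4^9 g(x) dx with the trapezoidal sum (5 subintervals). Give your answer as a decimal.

Δx = 1.
T_5 = (1/2)·[(-34) + 2·(-47) + 2·(-62) + 2·(-79) + 2·(-98) + (-119)] = -362.5.

-362.5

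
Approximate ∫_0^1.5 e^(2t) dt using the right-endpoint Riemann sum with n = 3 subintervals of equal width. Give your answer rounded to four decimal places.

15.0964

Δt = (1.5 − 0)/3 = 0.5.
Right endpoints: 0.5, 1, 1.5.
f(0.5) ≈ 2.7183, f(1) ≈ 7.3891, f(1.5) ≈ 20.0855.
Sum = Δt · [f(0.5) + f(1) + f(1.5)].
Sum ≈ 15.0964.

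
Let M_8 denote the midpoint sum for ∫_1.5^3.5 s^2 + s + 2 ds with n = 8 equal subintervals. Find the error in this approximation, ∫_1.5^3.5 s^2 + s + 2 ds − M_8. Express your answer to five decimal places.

0.01042

Exact integral: ∫_1.5^3.5 f(s) ds ≈ 22.1666667.
M_8 = 22.15625.
Error ≈ 22.1666667 − 22.15625 ≈ 0.01042.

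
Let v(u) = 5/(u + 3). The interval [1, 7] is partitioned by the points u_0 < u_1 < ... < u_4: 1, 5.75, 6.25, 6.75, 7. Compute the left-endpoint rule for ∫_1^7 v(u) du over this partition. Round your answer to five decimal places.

Subinterval widths: 4.75, 0.5, 0.5, 0.25.
Left endpoints: 1, 5.75, 6.25, 6.75.
v(1) = 1.25, v(5.75) = 4/7, v(6.25) = 20/37, v(6.75) = 20/39.
Sum = Σ Δu_i · v(u_i).
Sum ≈ 6.62169.

6.62169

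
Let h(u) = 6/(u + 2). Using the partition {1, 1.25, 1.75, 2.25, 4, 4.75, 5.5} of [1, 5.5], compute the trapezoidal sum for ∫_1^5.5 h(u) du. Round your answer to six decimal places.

5.547210

Subinterval widths: 0.25, 0.5, 0.5, 1.75, 0.75, 0.75.
h(1) = 2, h(1.25) = 24/13, h(1.75) = 1.6, h(2.25) = 24/17, h(4) = 1, h(4.75) = 8/9, h(5.5) = 0.8.
On each subinterval the trapezoid contributes (Δu_i/2)·[h(u_{i-1}) + h(u_i)].
Sum ≈ 5.547210.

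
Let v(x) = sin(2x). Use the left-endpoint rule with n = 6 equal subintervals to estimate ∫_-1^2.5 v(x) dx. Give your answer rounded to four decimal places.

-0.2948

Δx = (2.5 − (-1))/6 = 7/12.
Left endpoints: -1, -5/12, 1/6, 0.75, 4/3, 23/12.
v(-1) ≈ -0.9093, v(-5/12) ≈ -0.7402, v(1/6) ≈ 0.3272, v(0.75) ≈ 0.9975, v(4/3) ≈ 0.4573, v(23/12) ≈ -0.6379.
Sum = Δx · [v(-1) + v(-5/12) + v(1/6) + ...].
Sum ≈ -0.2948.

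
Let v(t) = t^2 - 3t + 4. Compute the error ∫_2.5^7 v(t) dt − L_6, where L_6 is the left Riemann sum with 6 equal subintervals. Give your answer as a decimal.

Exact integral: ∫_2.5^7 v(t) dt = 63.
L_6 = 52.453125.
Error = 63 − 52.453125 = 10.546875.

10.546875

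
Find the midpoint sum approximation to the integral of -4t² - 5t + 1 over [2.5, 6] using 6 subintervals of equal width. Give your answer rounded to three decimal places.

Δt = (6 − 2.5)/6 = 7/12.
Midpoints: 67/24, 3.375, 95/24, 109/24, 5.125, 137/24.
f(67/24) = -6355/144, f(3.375) = -61.4375, f(95/24) = -11731/144, f(109/24) = -15007/144, f(5.125) = -129.6875, f(137/24) = -22735/144.
Sum = Δt · [f(67/24) + f(3.375) + f(95/24) + ...].
Sum ≈ -337.645.

-337.645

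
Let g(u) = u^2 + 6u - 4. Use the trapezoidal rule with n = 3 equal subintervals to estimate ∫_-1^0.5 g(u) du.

-7.8125

Δu = (0.5 − (-1))/3 = 0.5.
g(-1) = -9, g(-0.5) = -6.75, g(0) = -4, g(0.5) = -0.75.
T_3 = (Δu/2)·[g(u_0) + 2g(u_1) + 2g(u_2) + g(u_3)].
Sum = -7.8125.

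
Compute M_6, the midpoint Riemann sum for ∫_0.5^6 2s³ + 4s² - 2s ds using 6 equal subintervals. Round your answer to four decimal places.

891.0016

Δs = (6 − 0.5)/6 = 11/12.
Midpoints: 23/24, 1.875, 67/24, 89/24, 4.625, 133/24.
f(23/24) = 24311/6912, f(1.875) = 23.49609375, f(67/24) = 477643/6912, f(89/24) = 1033913/6912, f(4.625) = 274.17578125, f(133/24) = 3125101/6912.
Sum = Δs · [f(23/24) + f(1.875) + f(67/24) + ...].
Sum ≈ 891.0016.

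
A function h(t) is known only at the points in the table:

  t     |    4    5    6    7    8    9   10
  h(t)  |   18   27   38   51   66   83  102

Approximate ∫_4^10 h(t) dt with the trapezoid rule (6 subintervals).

325

Δt = 1.
T_6 = (1/2)·[18 + 2·27 + 2·38 + 2·51 + 2·66 + 2·83 + 102] = 325.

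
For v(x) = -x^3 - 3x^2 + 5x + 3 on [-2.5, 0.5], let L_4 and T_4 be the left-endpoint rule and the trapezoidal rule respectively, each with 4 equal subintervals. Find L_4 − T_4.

-6.46875

L_4 = -18.46875.
T_4 = -12.
L_4 − T_4 = -6.46875.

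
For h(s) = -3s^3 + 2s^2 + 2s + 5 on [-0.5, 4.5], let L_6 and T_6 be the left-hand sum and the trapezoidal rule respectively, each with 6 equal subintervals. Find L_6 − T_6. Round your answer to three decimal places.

93.229

L_6 ≈ -117.69676.
T_6 ≈ -210.92593.
L_6 − T_6 ≈ 93.229.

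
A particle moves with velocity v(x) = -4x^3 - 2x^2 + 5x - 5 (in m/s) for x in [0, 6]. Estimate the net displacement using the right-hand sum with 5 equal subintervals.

Δx = (6 − 0)/5 = 1.2.
Right endpoints: 1.2, 2.4, 3.6, 4.8, 6.
v(1.2) = -8.792, v(2.4) = -59.816, v(3.6) = -199.544, v(4.8) = -469.448, v(6) = -911.
Sum = Δx · [v(1.2) + v(2.4) + v(3.6) + v(4.8) + v(6)].
Sum = -1978.32.

-1978.32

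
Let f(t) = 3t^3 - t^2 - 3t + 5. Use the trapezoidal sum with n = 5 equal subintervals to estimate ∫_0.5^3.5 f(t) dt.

Δt = (3.5 − 0.5)/5 = 0.6.
f(0.5) = 3.625, f(1.1) = 4.483, f(1.7) = 11.749, f(2.3) = 29.311, f(2.9) = 61.057, f(3.5) = 110.875.
T_5 = (Δt/2)·[f(t_0) + 2f(t_1) + ... + 2f(t_{4}) + f(t_5)].
Sum = 98.31.

98.31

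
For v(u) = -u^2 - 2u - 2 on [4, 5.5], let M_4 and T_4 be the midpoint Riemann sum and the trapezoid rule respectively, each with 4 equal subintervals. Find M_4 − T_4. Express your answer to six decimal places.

M_4 ≈ -51.35742188.
T_4 = -51.41015625.
M_4 − T_4 ≈ 0.052734.

0.052734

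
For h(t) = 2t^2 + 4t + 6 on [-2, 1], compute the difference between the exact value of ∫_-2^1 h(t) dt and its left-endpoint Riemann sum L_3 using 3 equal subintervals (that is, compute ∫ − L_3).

2

Exact integral: ∫_-2^1 h(t) dt = 18.
L_3 = 16.
Error = 18 − 16 = 2.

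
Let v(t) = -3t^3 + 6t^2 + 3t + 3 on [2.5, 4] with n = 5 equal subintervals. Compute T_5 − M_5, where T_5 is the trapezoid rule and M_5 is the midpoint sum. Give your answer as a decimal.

T_5 = -47.35125.
M_5 = -46.5665625.
T_5 − M_5 = -0.7846875.

-0.7846875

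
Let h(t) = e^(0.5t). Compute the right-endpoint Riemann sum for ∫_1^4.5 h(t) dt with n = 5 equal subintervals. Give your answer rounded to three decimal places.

18.581

Δt = (4.5 − 1)/5 = 0.7.
Right endpoints: 1.7, 2.4, 3.1, 3.8, 4.5.
h(1.7) ≈ 2.340, h(2.4) ≈ 3.320, h(3.1) ≈ 4.711, h(3.8) ≈ 6.686, h(4.5) ≈ 9.488.
Sum = Δt · [h(1.7) + h(2.4) + h(3.1) + h(3.8) + h(4.5)].
Sum ≈ 18.581.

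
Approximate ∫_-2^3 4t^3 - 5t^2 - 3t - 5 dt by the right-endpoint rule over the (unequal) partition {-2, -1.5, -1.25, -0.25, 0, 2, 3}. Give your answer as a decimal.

28.28125

Subinterval widths: 0.5, 0.25, 1, 0.25, 2, 1.
Right endpoints: -1.5, -1.25, -0.25, 0, 2, 3.
f(-1.5) = -25.25, f(-1.25) = -16.875, f(-0.25) = -4.625, f(0) = -5, f(2) = 1, f(3) = 49.
Sum = Σ Δt_i · f(t_i).
Sum = 28.28125.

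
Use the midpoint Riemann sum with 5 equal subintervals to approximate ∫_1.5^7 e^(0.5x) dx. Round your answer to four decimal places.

61.2223

Δx = (7 − 1.5)/5 = 1.1.
Midpoints: 2.05, 3.15, 4.25, 5.35, 6.45.
f(2.05) ≈ 2.7871, f(3.15) ≈ 4.8307, f(4.25) ≈ 8.3729, f(5.35) ≈ 14.5123, f(6.45) ≈ 25.1536.
Sum = Δx · [f(2.05) + f(3.15) + f(4.25) + f(5.35) + f(6.45)].
Sum ≈ 61.2223.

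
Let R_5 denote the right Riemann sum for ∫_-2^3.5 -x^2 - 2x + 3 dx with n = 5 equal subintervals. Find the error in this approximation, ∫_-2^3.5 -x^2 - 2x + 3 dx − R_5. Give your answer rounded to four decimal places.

11.6967

Exact integral: ∫_-2^3.5 f(x) dx ≈ -8.708333.
R_5 = -20.405.
Error ≈ -8.708333 − (-20.405) ≈ 11.6967.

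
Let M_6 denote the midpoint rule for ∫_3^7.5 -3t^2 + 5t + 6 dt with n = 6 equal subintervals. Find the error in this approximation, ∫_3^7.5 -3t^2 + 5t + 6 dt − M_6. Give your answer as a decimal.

-0.6328125

Exact integral: ∫_3^7.5 f(t) dt = -249.75.
M_6 = -249.1171875.
Error = -249.75 − (-249.1171875) = -0.6328125.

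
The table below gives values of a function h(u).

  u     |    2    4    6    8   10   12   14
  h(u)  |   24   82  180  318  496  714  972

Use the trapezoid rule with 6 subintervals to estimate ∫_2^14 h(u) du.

4576

Δu = 2.
T_6 = (2/2)·[24 + 2·82 + 2·180 + 2·318 + 2·496 + 2·714 + 972] = 4576.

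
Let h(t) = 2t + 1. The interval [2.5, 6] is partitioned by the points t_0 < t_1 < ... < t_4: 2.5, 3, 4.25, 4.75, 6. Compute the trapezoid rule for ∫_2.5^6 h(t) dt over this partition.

33.25

Subinterval widths: 0.5, 1.25, 0.5, 1.25.
h(2.5) = 6, h(3) = 7, h(4.25) = 9.5, h(4.75) = 10.5, h(6) = 13.
On each subinterval the trapezoid contributes (Δt_i/2)·[h(t_{i-1}) + h(t_i)].
Sum = 33.25.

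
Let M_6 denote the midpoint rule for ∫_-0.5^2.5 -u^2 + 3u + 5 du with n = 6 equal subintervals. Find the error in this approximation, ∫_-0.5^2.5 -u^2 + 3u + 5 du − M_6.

-0.0625

Exact integral: ∫_-0.5^2.5 f(u) du = 18.75.
M_6 = 18.8125.
Error = 18.75 − 18.8125 = -0.0625.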